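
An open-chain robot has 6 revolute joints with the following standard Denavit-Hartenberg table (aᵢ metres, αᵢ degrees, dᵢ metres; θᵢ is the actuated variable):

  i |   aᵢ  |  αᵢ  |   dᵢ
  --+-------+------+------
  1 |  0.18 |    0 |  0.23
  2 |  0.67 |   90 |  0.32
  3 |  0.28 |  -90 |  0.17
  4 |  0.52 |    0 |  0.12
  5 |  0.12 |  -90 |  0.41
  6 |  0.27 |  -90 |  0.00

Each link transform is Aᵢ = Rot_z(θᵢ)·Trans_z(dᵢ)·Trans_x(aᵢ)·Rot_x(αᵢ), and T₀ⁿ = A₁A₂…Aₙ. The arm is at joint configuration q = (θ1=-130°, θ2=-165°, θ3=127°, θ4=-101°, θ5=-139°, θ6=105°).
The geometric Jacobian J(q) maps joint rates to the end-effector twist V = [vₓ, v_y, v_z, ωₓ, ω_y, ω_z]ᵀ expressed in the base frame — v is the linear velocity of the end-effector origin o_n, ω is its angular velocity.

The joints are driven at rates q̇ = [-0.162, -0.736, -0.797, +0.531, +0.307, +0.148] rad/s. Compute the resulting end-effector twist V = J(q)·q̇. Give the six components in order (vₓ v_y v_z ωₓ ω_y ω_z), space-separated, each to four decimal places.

0.0463 -0.8553 0.4426 -0.9055 -0.2311 -1.5047

o_n = [0.6143, -0.0797, 0.5124]
J₁: ẑ×o_n = [0.0797, 0.6143, -0.0000], ω = ẑ
J2: z=[0.0000, 0.0000, 1.0000] o=[-0.1157, -0.1379, 0.2300] → [-0.0582, 0.7300, 0.0000, 0.0000, 0.0000, 1.0000]
J3: z=[0.9063, -0.4226, 0.0000] o=[0.1675, 0.4693, 0.5500] → [0.0159, 0.0341, -0.3087, 0.9063, -0.4226, 0.0000]
J4: z=[-0.3375, -0.7238, -0.6018] o=[0.2503, 0.2448, 0.7736] → [-0.0062, -0.3073, 0.3730, -0.3375, -0.7238, -0.6018]
J5: z=[-0.3375, -0.7238, -0.6018] o=[0.6977, -0.0037, 0.6222] → [0.0338, 0.0131, -0.0347, -0.3375, -0.7238, -0.6018]
J6: z=[0.6734, 0.2610, -0.6916] o=[0.4804, -0.2238, 0.3275] → [0.1479, -0.2172, 0.0621, 0.6734, 0.2610, -0.6916]
V = J·q̇ = [0.0463, -0.8553, 0.4426, -0.9055, -0.2311, -1.5047]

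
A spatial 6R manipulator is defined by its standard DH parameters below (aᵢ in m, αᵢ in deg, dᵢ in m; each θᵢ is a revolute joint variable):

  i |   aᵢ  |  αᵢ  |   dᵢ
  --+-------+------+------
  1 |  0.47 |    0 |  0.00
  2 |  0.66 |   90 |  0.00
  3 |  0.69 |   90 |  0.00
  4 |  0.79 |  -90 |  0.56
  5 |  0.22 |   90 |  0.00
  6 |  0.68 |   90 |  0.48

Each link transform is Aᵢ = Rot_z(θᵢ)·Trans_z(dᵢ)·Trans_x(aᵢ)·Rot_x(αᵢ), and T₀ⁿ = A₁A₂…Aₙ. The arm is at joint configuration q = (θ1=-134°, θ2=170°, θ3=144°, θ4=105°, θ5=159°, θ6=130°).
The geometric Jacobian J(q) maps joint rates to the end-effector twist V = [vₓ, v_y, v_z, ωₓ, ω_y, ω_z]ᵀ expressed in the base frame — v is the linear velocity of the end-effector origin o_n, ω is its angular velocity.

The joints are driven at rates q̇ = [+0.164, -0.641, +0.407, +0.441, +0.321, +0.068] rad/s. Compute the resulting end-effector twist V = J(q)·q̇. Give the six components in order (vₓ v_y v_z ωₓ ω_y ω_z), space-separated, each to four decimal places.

o_n = [0.9547, -0.6312, 0.0861]
J₁: ẑ×o_n = [0.6312, 0.9547, -0.0000], ω = ẑ
J2: z=[0.0000, 0.0000, 1.0000] o=[-0.3265, -0.3381, 0.0000] → [0.2931, 1.2812, -0.0000, 0.0000, 0.0000, 1.0000]
J3: z=[0.5878, -0.8090, 0.0000] o=[0.2075, 0.0498, 0.0000] → [-0.0697, -0.0506, 0.2042, 0.5878, -0.8090, 0.0000]
J4: z=[0.4755, 0.3455, 0.8090] o=[-0.2441, -0.2783, 0.4056] → [0.1751, 1.1218, -0.5820, 0.4755, 0.3455, 0.8090]
J5: z=[0.4801, 0.6687, -0.5678] o=[0.6045, -0.6049, 0.7384] → [-0.4512, 0.1144, -0.2468, 0.4801, 0.6687, -0.5678]
J6: z=[-0.1798, -0.5585, -0.8098] o=[0.4156, -0.4969, 0.7059] → [0.2374, -0.5480, 0.3252, -0.1798, -0.5585, -0.8098]
V = J·q̇ = [-0.1641, -0.1911, -0.2307, 0.5908, -0.0002, -0.3575]

-0.1641 -0.1911 -0.2307 0.5908 -0.0002 -0.3575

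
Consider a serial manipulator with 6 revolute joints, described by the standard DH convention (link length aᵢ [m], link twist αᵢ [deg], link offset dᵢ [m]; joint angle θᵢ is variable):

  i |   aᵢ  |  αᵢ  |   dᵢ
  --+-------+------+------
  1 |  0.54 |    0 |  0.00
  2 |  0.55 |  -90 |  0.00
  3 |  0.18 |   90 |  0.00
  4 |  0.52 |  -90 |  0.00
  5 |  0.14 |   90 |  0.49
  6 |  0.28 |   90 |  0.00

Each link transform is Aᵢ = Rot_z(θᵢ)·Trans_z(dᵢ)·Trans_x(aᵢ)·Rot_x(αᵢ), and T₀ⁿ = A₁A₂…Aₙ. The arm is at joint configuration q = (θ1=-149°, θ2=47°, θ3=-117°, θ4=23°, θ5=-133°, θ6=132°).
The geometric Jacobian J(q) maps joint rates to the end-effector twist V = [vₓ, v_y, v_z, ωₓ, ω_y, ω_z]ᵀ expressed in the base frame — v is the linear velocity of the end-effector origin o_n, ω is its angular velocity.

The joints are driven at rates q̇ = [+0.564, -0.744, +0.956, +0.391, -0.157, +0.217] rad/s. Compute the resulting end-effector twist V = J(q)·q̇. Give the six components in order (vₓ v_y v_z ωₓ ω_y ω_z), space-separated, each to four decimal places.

0.0141 -0.9244 -0.0916 0.7701 0.0183 -0.3658

o_n = [0.2952, -0.8402, 0.3861]
J₁: ẑ×o_n = [0.8402, 0.2952, -0.0000], ω = ẑ
J2: z=[0.0000, 0.0000, 1.0000] o=[-0.4629, -0.2781, 0.0000] → [0.5621, 0.7581, -0.0000, 0.0000, 0.0000, 1.0000]
J3: z=[0.9781, -0.2079, 0.0000] o=[-0.5772, -0.8161, 0.0000] → [-0.0803, -0.3776, 0.1578, 0.9781, -0.2079, 0.0000]
J4: z=[0.1853, 0.8715, -0.4540] o=[-0.5602, -0.7362, 0.1604] → [0.1495, -0.4302, -0.7648, 0.1853, 0.8715, -0.4540]
J5: z=[0.8635, -0.3649, -0.3481] o=[-0.3163, -0.5659, 0.5869] → [-0.0222, -0.0395, -0.0137, 0.8635, -0.3649, -0.3481]
J6: z=[-0.4694, -0.8339, -0.2902] o=[0.0810, -0.6867, 0.2915] → [-0.1234, -0.0178, 0.2507, -0.4694, -0.8339, -0.2902]
V = J·q̇ = [0.0141, -0.9244, -0.0916, 0.7701, 0.0183, -0.3658]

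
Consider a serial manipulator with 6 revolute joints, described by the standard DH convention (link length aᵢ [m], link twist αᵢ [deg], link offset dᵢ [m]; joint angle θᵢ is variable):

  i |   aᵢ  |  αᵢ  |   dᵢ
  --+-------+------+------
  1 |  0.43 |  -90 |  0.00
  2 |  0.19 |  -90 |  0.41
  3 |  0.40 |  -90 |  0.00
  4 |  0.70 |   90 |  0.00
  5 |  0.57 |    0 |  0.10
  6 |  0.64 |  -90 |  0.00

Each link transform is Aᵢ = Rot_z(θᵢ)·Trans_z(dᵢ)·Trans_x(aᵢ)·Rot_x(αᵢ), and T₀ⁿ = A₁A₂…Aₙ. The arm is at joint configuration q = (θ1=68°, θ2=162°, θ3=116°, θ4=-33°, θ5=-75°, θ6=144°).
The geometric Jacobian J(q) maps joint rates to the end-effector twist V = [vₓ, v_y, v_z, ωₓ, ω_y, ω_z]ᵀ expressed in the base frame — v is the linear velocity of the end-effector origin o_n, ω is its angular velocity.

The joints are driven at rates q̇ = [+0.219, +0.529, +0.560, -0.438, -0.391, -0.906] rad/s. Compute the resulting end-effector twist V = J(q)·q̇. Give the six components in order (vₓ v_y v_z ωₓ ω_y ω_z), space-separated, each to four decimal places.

o_n = [0.8672, 0.2998, 0.7610]
J₁: ẑ×o_n = [-0.2998, 0.8672, 0.0000], ω = ẑ
J2: z=[-0.9272, 0.3746, 0.0000] o=[0.1611, 0.3987, 0.0000] → [0.2851, 0.7056, -0.1728, -0.9272, 0.3746, 0.0000]
J3: z=[-0.1158, -0.2865, 0.9511] o=[-0.2868, 0.3847, -0.0587] → [-0.1541, 1.1924, 0.3405, -0.1158, -0.2865, 0.9511]
J4: z=[-0.0862, 0.9568, 0.2777] o=[0.1091, 0.4047, -0.0045] → [0.7616, 0.2766, -0.7163, -0.0862, 0.9568, 0.2777]
J5: z=[-0.6360, -0.2674, 0.7238] o=[0.6458, 0.3247, 0.4376] → [-0.0685, 0.3660, 0.0750, -0.6360, -0.2674, 0.7238]
J6: z=[-0.6360, -0.2674, 0.7238] o=[0.7428, -0.2457, 0.4502] → [-0.4780, 0.2877, -0.3137, -0.6360, -0.2674, 0.7238]
V = J·q̇ = [0.1251, 0.7060, 0.6678, 0.3074, -0.0345, -0.3089]

0.1251 0.7060 0.6678 0.3074 -0.0345 -0.3089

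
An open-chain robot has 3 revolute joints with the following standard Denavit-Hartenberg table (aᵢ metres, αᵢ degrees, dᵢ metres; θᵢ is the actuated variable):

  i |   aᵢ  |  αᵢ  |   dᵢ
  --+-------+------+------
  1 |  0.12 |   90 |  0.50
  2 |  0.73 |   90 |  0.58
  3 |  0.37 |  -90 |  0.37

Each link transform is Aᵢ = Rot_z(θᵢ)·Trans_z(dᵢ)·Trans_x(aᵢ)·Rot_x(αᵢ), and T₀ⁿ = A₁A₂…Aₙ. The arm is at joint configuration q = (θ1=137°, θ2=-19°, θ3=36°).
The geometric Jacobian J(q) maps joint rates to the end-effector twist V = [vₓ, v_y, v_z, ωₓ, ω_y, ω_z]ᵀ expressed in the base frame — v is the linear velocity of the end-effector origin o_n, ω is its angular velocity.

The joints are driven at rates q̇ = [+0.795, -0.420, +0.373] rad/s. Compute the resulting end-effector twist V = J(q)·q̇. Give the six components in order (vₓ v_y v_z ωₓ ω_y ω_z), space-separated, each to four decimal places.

-0.6485 -0.3001 -0.3318 -0.1976 -0.3900 0.4423

o_n = [-0.1676, 1.2467, -0.1850]
J₁: ẑ×o_n = [-1.2467, -0.1676, 0.0000], ω = ẑ
J2: z=[0.6820, 0.7314, 0.0000] o=[-0.0878, 0.0818, 0.5000] → [-0.5009, 0.4671, 0.8528, 0.6820, 0.7314, 0.0000]
J3: z=[0.2381, -0.2220, -0.9455] o=[-0.1970, 0.9768, 0.2623] → [0.3545, 0.0787, 0.0708, 0.2381, -0.2220, -0.9455]
V = J·q̇ = [-0.6485, -0.3001, -0.3318, -0.1976, -0.3900, 0.4423]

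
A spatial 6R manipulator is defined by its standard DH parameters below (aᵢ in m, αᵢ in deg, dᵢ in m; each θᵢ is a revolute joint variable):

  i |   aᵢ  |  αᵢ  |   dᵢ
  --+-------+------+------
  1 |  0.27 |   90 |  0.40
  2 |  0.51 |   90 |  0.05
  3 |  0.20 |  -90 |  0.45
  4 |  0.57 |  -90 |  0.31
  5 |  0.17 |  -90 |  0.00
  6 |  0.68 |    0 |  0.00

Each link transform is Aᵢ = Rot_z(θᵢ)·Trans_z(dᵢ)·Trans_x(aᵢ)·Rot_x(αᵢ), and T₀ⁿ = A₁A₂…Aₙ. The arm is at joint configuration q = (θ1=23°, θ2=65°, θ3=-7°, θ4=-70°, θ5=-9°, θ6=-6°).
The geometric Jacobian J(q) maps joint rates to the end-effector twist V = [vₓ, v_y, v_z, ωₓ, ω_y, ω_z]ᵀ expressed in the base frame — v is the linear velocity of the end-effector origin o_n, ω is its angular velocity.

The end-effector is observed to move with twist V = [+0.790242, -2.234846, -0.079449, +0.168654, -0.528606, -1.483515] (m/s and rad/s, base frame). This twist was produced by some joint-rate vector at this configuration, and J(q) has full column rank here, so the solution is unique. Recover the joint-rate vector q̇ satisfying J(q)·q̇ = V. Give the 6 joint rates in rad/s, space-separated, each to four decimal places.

-0.6990 -0.4790 0.0760 0.3330 -0.8730 -0.6090

o_n = [2.3693, 0.5734, 0.8454]
J₁: ẑ×o_n = [-0.5734, 2.3693, 0.0000], ω = ẑ
J2: z=[0.3907, -0.9205, 0.0000] o=[0.2485, 0.1055, 0.4000] → [-0.4100, -0.1740, 2.1350, 0.3907, -0.9205, 0.0000]
J3: z=[0.8343, 0.3541, -0.4226] o=[0.4665, 0.1437, 0.8622] → [0.1756, -0.7902, -0.3154, 0.8343, 0.3541, -0.4226]
J4: z=[0.4352, -0.8935, 0.1105] o=[0.9096, 0.3583, 0.8519] → [-0.0179, 0.1641, 1.3979, 0.4352, -0.8935, 0.1105]
J5: z=[0.0328, 0.1383, 0.9898] o=[1.5574, 0.3248, 0.8352] → [-0.2447, 0.8034, -0.1042, 0.0328, 0.1383, 0.9898]
J6: z=[-0.2891, 0.9493, -0.1231] o=[1.7200, 0.3727, 0.8231] → [0.0459, -0.0735, -0.6745, -0.2891, 0.9493, -0.1231]
q̇ = J⁺·V = [-0.6990, -0.4790, 0.0760, 0.3330, -0.8730, -0.6090]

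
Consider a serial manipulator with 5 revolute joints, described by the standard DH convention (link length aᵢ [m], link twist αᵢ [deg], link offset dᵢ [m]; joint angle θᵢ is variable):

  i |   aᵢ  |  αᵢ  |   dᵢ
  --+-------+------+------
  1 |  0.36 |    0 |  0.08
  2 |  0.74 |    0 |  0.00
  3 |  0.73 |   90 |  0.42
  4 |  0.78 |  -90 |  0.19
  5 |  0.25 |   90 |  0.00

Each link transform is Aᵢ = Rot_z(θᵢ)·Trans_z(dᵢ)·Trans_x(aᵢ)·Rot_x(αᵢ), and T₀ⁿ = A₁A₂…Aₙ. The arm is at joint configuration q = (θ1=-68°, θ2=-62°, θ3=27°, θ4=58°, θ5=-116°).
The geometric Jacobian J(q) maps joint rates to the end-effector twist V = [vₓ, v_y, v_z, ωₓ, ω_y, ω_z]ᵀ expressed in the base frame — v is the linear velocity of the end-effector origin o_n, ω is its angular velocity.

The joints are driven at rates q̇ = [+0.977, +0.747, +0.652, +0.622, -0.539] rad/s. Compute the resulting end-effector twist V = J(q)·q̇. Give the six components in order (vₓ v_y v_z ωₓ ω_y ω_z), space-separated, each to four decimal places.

o_n = [-0.9890, -1.8648, 1.0685]
J₁: ẑ×o_n = [1.8648, -0.9890, 0.0000], ω = ẑ
J2: z=[0.0000, 0.0000, 1.0000] o=[0.1349, -0.3338, 0.0800] → [1.5310, -1.1239, 0.0000, 0.0000, 0.0000, 1.0000]
J3: z=[0.0000, 0.0000, 1.0000] o=[-0.3408, -0.9007, 0.0800] → [0.9642, -0.6482, 0.0000, 0.0000, 0.0000, 1.0000]
J4: z=[-0.9744, 0.2250, 0.0000] o=[-0.5050, -1.6119, 0.5000] → [0.1279, 0.5540, 0.3553, -0.9744, 0.2250, 0.0000]
J5: z=[0.1908, 0.8263, 0.5299] o=[-0.7831, -1.9720, 1.1615] → [-0.1336, -0.0914, 0.1906, 0.1908, 0.8263, 0.5299]
V = J·q̇ = [3.7458, -1.8346, 0.1183, -0.7089, -0.3055, 2.0904]

3.7458 -1.8346 0.1183 -0.7089 -0.3055 2.0904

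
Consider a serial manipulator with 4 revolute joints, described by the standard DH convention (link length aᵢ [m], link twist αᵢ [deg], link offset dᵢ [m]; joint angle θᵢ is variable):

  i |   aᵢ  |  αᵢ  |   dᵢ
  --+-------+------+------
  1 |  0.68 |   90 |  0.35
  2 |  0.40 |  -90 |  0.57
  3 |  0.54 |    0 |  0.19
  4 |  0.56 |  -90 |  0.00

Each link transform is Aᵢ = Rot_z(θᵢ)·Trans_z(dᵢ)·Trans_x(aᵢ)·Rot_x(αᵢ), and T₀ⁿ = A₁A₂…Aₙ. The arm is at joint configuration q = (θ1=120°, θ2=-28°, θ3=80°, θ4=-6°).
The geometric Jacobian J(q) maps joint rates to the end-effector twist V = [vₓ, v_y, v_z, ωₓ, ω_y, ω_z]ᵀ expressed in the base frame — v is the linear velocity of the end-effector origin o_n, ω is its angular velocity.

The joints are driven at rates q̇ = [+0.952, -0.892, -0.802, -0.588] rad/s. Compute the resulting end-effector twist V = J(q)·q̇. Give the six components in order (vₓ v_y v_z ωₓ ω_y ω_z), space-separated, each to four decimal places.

-1.0747 -0.1132 -1.1415 -0.4462 -1.0111 -0.2753

o_n = [-1.1038, 0.9117, 0.2135]
J₁: ẑ×o_n = [-0.9117, -1.1038, 0.0000], ω = ẑ
J2: z=[0.8660, 0.5000, 0.0000] o=[-0.3400, 0.5889, 0.3500] → [-0.0683, 0.1182, 0.6615, 0.8660, 0.5000, 0.0000]
J3: z=[-0.2347, 0.4066, 0.8829] o=[-0.0230, 1.1798, 0.1622] → [0.2575, -0.9423, 0.5024, -0.2347, 0.4066, 0.8829]
J4: z=[-0.2347, 0.4066, 0.8829] o=[-0.5695, 1.0628, 0.2859] → [0.1040, -0.4888, 0.2527, -0.2347, 0.4066, 0.8829]
V = J·q̇ = [-1.0747, -0.1132, -1.1415, -0.4462, -1.0111, -0.2753]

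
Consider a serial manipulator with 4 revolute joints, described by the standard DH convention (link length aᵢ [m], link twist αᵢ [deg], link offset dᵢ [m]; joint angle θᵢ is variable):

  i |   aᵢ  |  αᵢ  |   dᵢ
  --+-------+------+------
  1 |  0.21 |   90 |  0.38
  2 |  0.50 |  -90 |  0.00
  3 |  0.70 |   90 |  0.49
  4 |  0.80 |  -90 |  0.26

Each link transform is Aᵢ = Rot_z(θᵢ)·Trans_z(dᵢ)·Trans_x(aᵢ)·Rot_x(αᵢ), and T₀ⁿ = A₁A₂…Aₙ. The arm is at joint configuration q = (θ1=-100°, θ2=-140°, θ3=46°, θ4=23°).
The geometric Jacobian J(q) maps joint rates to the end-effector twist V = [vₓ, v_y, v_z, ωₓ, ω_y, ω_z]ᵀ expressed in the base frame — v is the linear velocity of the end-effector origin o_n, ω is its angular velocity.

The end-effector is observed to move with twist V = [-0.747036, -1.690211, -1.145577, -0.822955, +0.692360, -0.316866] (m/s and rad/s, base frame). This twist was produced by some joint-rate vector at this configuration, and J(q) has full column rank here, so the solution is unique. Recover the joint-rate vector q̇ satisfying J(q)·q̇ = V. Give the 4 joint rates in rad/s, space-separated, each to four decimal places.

o_n = [0.9378, 0.4081, -1.3178]
J₁: ẑ×o_n = [-0.4081, 0.9378, 0.0000], ω = ẑ
J2: z=[-0.9848, 0.1736, 0.0000] o=[-0.0365, -0.2068, 0.3800] → [-0.2948, -1.6720, -0.7748, -0.9848, 0.1736, 0.0000]
J3: z=[-0.1116, -0.6330, -0.7660] o=[0.0300, 0.1704, 0.0586] → [1.0534, -0.8490, 0.5481, -0.1116, -0.6330, -0.7660]
J4: z=[-0.5884, 0.6633, -0.4624] o=[0.5359, 0.1396, -0.6293] → [-0.3325, -0.5909, -0.4245, -0.5884, 0.6633, -0.4624]
q̇ = J⁺·V = [-0.8920, 0.8890, -0.7870, 0.0600]

-0.8920 0.8890 -0.7870 0.0600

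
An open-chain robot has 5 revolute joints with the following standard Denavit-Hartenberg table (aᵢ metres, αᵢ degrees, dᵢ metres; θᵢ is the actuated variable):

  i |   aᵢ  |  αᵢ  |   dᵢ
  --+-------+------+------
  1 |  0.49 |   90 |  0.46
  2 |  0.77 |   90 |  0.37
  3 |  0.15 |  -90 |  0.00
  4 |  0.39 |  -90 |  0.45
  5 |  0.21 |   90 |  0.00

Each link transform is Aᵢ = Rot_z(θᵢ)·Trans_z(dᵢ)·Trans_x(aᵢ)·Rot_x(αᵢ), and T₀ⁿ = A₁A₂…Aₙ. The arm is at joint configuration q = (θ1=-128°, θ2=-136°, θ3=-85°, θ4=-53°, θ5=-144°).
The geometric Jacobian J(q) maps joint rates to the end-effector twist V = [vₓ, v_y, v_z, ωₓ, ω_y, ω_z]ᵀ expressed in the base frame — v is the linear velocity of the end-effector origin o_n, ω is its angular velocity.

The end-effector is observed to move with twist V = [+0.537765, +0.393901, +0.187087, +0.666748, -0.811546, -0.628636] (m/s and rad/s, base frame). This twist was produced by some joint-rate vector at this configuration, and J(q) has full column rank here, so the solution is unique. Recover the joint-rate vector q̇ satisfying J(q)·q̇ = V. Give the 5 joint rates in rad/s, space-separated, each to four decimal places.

o_n = [0.2692, 0.5697, -0.3624]
J₁: ẑ×o_n = [-0.5697, 0.2692, 0.0000], ω = ẑ
J2: z=[-0.7880, 0.6157, 0.0000] o=[-0.3017, -0.3861, 0.4600] → [-0.5063, -0.6480, -1.1046, -0.7880, 0.6157, 0.0000]
J3: z=[0.4277, 0.5474, 0.7193] o=[-0.2522, 0.2781, -0.0749] → [-0.3671, 0.4980, -0.1608, 0.4277, 0.5474, 0.7193]
J4: z=[0.3725, 0.6183, -0.6920] o=[-0.1287, 0.1936, -0.0840] → [0.0881, -0.1716, -0.1059, 0.3725, 0.6183, -0.6920]
J5: z=[0.4004, -0.7798, -0.4813] o=[0.3655, 0.5100, -0.1855] → [0.1666, 0.1171, -0.0512, 0.4004, -0.7798, -0.4813]
q̇ = J⁺·V = [-0.8800, -0.2570, 0.5760, -0.4050, 0.9210]

-0.8800 -0.2570 0.5760 -0.4050 0.9210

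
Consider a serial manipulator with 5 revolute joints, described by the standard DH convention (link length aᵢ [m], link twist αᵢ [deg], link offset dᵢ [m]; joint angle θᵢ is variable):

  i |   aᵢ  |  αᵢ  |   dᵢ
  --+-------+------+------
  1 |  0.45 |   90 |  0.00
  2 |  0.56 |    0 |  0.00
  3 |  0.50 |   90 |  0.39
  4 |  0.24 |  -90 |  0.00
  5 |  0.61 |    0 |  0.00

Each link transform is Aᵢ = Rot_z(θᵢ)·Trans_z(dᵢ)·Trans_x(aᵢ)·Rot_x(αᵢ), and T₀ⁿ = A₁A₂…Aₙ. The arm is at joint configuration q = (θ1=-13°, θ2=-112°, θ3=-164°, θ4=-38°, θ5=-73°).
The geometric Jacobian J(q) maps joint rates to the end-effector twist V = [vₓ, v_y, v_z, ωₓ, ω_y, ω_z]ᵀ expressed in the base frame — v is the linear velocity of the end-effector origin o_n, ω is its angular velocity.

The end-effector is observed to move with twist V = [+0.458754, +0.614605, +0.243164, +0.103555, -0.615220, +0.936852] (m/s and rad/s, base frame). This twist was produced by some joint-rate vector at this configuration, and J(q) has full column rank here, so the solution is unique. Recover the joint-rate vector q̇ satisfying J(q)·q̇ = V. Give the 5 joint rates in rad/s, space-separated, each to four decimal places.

0.6500 0.8070 -0.6280 0.2080 0.5040

o_n = [0.8541, -0.3331, 0.2449]
J₁: ẑ×o_n = [0.3331, 0.8541, -0.0000], ω = ẑ
J2: z=[-0.2250, -0.9744, 0.0000] o=[0.4385, -0.1012, 0.0000] → [-0.2386, 0.0551, 0.4571, -0.2250, -0.9744, 0.0000]
J3: z=[-0.2250, -0.9744, 0.0000] o=[0.2341, -0.0540, -0.5192] → [-0.7446, 0.1719, 0.6669, -0.2250, -0.9744, 0.0000]
J4: z=[0.9690, -0.2237, -0.1045] o=[0.1973, -0.4458, -0.0220] → [-0.0479, -0.3273, 0.2561, 0.9690, -0.2237, -0.1045]
J5: z=[-0.1146, -0.7823, 0.6123] o=[0.2498, -0.3063, 0.1661] → [-0.0452, 0.3790, 0.4758, -0.1146, -0.7823, 0.6123]
q̇ = J⁺·V = [0.6500, 0.8070, -0.6280, 0.2080, 0.5040]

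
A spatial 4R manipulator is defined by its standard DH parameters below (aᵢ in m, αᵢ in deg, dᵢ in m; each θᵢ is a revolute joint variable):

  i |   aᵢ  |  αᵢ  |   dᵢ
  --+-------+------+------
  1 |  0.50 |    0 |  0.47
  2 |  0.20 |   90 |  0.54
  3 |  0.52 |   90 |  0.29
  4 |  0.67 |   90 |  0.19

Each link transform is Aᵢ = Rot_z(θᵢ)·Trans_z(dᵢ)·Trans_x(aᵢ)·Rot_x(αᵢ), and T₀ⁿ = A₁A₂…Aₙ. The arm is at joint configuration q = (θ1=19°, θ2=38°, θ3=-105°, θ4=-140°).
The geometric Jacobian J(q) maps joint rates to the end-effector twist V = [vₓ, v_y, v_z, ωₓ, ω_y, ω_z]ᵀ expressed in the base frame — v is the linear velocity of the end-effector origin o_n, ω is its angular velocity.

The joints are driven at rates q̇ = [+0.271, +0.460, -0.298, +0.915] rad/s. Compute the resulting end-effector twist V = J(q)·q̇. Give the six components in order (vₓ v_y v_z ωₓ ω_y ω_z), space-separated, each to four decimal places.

-0.5516 0.2286 -0.3254 -0.7313 -0.5789 0.9678

o_n = [0.3628, 0.2517, 1.0527]
J₁: ẑ×o_n = [-0.2517, 0.3628, 0.0000], ω = ẑ
J2: z=[0.0000, 0.0000, 1.0000] o=[0.4728, 0.1628, 0.4700] → [-0.0890, -0.1100, 0.0000, 0.0000, 0.0000, 1.0000]
J3: z=[0.8387, -0.5446, 0.0000] o=[0.5817, 0.3305, 1.0100] → [-0.0232, -0.0358, -0.1853, 0.8387, -0.5446, 0.0000]
J4: z=[-0.5261, -0.8101, 0.2588] o=[0.7516, 0.0597, 0.5077] → [-0.4912, 0.1861, -0.4160, -0.5261, -0.8101, 0.2588]
V = J·q̇ = [-0.5516, 0.2286, -0.3254, -0.7313, -0.5789, 0.9678]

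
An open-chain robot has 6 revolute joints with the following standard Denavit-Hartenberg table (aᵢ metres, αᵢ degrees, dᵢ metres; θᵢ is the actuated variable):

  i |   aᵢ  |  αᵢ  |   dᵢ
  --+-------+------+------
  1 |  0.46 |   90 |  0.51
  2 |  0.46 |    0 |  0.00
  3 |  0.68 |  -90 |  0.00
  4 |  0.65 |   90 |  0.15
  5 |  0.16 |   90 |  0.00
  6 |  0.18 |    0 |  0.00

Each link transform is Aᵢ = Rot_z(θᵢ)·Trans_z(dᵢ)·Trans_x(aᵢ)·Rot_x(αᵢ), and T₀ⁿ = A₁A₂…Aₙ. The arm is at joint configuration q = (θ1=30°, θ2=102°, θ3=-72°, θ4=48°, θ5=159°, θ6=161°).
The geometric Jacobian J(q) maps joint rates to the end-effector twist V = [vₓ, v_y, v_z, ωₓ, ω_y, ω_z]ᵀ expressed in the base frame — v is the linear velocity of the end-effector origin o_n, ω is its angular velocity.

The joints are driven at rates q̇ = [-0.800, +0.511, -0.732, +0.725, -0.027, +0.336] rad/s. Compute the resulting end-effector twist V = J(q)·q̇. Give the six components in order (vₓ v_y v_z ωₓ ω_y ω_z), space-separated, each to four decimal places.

0.3026 -0.5604 -0.4406 -0.5687 0.0511 0.1298

o_n = [0.9004, 1.0405, 1.6691]
J₁: ẑ×o_n = [-1.0405, 0.9004, 0.0000], ω = ẑ
J2: z=[0.5000, -0.8660, 0.0000] o=[0.3984, 0.2300, 0.5100] → [-1.0038, -0.5796, 0.8400, 0.5000, -0.8660, 0.0000]
J3: z=[0.5000, -0.8660, 0.0000] o=[0.3155, 0.1822, 0.9599] → [-0.6142, -0.3546, 0.9356, 0.5000, -0.8660, 0.0000]
J4: z=[-0.4330, -0.2500, 0.8660] o=[0.8255, 0.4766, 1.2999] → [-0.5806, 0.2246, -0.2255, -0.4330, -0.2500, 0.8660]
J5: z=[0.8919, -0.2577, 0.3716] o=[0.8453, 1.0458, 1.6473] → [-0.0036, 0.0010, 0.0095, 0.8919, -0.2577, 0.3716]
J6: z=[-0.3576, 0.1011, 0.9284] o=[0.8010, 0.8920, 1.6470] → [-0.1356, 0.1002, -0.0631, -0.3576, 0.1011, 0.9284]
V = J·q̇ = [0.3026, -0.5604, -0.4406, -0.5687, 0.0511, 0.1298]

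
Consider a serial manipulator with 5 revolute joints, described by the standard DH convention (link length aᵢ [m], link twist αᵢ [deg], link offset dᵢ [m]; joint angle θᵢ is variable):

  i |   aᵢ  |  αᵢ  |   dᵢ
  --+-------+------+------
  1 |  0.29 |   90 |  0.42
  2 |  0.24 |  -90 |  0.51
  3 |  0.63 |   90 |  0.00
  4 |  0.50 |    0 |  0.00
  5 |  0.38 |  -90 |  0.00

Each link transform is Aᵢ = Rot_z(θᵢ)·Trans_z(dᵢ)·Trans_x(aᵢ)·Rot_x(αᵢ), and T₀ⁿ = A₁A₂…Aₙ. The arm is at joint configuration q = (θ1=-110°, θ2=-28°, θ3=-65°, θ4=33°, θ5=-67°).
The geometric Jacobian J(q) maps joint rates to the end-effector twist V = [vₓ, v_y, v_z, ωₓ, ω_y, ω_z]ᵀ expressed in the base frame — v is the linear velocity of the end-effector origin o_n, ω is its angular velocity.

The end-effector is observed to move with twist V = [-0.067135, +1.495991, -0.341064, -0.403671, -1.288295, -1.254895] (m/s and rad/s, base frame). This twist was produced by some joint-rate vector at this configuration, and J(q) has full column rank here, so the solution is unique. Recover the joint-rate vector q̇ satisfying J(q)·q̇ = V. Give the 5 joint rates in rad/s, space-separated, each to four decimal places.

-0.8300 0.5870 0.2580 -0.6340 -0.9000

o_n = [-1.9966, -0.3791, 0.0894]
J₁: ẑ×o_n = [0.3791, -1.9966, 0.0000], ω = ẑ
J2: z=[-0.9397, 0.3420, 0.0000] o=[-0.0992, -0.2725, 0.4200] → [-0.1131, -0.3106, 0.7491, -0.9397, 0.3420, 0.0000]
J3: z=[-0.1606, -0.4412, 0.8829] o=[-0.6509, -0.2972, 0.3073] → [0.1684, -1.2232, -0.5805, -0.1606, -0.4412, 0.8829]
J4: z=[-0.1234, 0.8965, 0.4255] o=[-1.2678, -0.3228, 0.1823] → [-0.0593, -0.3215, 0.6603, -0.1234, 0.8965, 0.4255]
J5: z=[-0.1234, 0.8965, 0.4255] o=[-1.7222, -0.4600, 0.3396] → [-0.2587, -0.1476, 0.2360, -0.1234, 0.8965, 0.4255]
q̇ = J⁺·V = [-0.8300, 0.5870, 0.2580, -0.6340, -0.9000]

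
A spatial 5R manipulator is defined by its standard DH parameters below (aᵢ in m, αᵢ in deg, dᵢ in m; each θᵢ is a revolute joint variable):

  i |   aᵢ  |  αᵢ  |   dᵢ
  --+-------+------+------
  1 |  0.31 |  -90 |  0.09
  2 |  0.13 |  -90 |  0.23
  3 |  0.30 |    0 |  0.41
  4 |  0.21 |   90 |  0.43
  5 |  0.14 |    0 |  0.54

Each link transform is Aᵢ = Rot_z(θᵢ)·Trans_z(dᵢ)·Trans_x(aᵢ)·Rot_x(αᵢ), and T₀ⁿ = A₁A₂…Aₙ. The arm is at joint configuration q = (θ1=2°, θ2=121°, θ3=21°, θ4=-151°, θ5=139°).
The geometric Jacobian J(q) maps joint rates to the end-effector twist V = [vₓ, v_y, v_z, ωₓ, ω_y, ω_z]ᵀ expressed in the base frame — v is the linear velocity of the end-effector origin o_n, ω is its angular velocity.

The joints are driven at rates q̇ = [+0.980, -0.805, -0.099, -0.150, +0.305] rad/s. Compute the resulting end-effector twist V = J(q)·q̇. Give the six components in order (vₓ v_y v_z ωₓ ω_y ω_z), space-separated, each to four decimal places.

o_n = [-0.4470, -0.1604, 0.6305]
J₁: ẑ×o_n = [0.1604, -0.4470, 0.0000], ω = ẑ
J2: z=[-0.0349, 0.9994, 0.0000] o=[0.3098, 0.0108, 0.0900] → [0.5402, 0.0189, 0.7624, -0.0349, 0.9994, 0.0000]
J3: z=[-0.8566, -0.0299, 0.5150] o=[0.2349, 0.2383, -0.0214] → [0.1859, 0.2073, 0.3212, -0.8566, -0.0299, 0.5150]
J4: z=[-0.8566, -0.0299, 0.5150] o=[-0.2568, 0.1136, -0.0503] → [0.1207, 0.4852, 0.2290, -0.8566, -0.0299, 0.5150]
J5: z=[0.4167, -0.6286, 0.6566] o=[-0.5613, 0.2639, 0.2868] → [0.0626, -0.0682, -0.1050, 0.4167, -0.6286, 0.6566]
V = J·q̇ = [-0.2951, -0.5674, -0.7119, 0.3685, -0.9888, 1.0520]

-0.2951 -0.5674 -0.7119 0.3685 -0.9888 1.0520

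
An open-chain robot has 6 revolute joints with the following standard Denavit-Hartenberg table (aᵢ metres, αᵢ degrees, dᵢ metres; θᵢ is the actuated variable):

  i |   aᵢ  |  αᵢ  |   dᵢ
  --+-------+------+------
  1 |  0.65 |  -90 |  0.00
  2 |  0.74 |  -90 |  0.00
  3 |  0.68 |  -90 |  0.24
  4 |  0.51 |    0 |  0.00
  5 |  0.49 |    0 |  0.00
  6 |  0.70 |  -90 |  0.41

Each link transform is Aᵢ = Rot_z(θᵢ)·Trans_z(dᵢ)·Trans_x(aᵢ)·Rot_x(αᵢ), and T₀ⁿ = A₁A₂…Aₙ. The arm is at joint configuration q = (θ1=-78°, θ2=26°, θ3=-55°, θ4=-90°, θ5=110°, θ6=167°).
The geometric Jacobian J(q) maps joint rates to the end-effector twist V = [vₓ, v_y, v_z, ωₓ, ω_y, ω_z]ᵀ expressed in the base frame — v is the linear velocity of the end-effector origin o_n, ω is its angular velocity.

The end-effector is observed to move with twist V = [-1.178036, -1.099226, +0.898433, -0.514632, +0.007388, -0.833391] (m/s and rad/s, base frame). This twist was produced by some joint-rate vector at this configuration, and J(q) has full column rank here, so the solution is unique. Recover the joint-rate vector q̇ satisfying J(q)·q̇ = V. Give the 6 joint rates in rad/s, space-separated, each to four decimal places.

o_n = [0.4502, -1.4930, -1.1838]
J₁: ẑ×o_n = [1.4930, 0.4502, -0.0000], ω = ẑ
J2: z=[0.9781, 0.2079, 0.0000] o=[0.1351, -0.6358, 0.0000] → [-0.2461, 1.1580, -0.9040, 0.9781, 0.2079, 0.0000]
J3: z=[-0.0911, 0.4288, -0.8988] o=[0.2734, -1.2864, -0.3244] → [-0.5543, -0.2372, -0.0569, -0.0911, 0.4288, -0.8988]
J4: z=[-0.4080, -0.8394, -0.3591] o=[0.8693, -1.4105, -0.7111] → [0.3672, -0.0424, -0.3182, -0.4080, -0.8394, -0.3591]
J5: z=[-0.4080, -0.8394, -0.3591] o=[0.8228, -1.1919, -1.1695] → [-0.0961, 0.1280, -0.1899, -0.4080, -0.8394, -0.3591]
J6: z=[-0.4080, -0.8394, -0.3591] o=[1.2564, -1.4175, -1.1346] → [0.0142, 0.2694, -0.6459, -0.4080, -0.8394, -0.3591]
q̇ = J⁺·V = [-0.7300, -0.5420, 0.1430, -0.1190, 0.9000, -0.8510]

-0.7300 -0.5420 0.1430 -0.1190 0.9000 -0.8510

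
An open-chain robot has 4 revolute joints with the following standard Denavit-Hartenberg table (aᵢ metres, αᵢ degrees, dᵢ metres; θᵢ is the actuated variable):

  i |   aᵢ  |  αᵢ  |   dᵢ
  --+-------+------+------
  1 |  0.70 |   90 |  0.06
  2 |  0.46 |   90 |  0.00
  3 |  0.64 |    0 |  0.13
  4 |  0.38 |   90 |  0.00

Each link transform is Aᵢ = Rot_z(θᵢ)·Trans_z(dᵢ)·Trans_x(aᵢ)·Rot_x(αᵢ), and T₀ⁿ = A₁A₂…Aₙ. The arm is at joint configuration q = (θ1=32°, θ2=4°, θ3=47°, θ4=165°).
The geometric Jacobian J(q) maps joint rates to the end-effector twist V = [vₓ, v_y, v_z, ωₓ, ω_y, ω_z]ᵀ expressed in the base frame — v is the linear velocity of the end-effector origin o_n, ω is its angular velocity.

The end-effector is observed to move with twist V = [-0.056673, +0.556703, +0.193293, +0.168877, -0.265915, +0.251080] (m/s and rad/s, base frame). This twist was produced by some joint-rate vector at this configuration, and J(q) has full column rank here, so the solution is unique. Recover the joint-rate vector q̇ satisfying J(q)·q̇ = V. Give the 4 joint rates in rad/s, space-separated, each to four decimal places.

0.2840 0.3150 -0.2920 0.3250

o_n = [1.2284, 0.4531, -0.0296]
J₁: ẑ×o_n = [-0.4531, 1.2284, 0.0000], ω = ẑ
J2: z=[0.5299, -0.8480, 0.0000] o=[0.5936, 0.3709, 0.0600] → [0.0760, 0.0475, 0.5819, 0.5299, -0.8480, 0.0000]
J3: z=[0.0592, 0.0370, -0.9976] o=[0.9828, 0.6141, 0.0921] → [-0.1651, -0.2378, -0.0186, 0.0592, 0.0370, -0.9976]
J4: z=[0.0592, 0.0370, -0.9976] o=[1.6078, 0.4527, -0.0071] → [-0.0004, 0.3797, 0.0140, 0.0592, 0.0370, -0.9976]
q̇ = J⁺·V = [0.2840, 0.3150, -0.2920, 0.3250]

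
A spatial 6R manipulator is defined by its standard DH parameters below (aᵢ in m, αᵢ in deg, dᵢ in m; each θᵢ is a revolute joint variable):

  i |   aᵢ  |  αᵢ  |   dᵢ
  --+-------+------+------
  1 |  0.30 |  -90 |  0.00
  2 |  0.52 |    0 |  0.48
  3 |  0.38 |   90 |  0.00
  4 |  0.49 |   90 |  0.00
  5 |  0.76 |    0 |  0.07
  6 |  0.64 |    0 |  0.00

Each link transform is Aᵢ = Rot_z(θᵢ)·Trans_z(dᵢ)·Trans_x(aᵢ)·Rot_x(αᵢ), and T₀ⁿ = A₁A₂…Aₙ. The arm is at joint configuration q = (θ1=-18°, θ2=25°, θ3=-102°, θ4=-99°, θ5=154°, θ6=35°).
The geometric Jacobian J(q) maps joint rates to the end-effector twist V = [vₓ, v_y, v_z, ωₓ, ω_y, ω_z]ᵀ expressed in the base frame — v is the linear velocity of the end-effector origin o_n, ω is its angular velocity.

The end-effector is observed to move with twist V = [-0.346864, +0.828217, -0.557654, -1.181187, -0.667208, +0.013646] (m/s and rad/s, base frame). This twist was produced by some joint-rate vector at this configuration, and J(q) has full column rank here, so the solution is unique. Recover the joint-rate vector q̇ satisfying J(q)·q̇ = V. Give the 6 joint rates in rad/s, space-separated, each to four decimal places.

o_n = [1.0153, 1.0433, 0.2613]
J₁: ẑ×o_n = [-1.0433, 1.0153, 0.0000], ω = ẑ
J2: z=[0.3090, 0.9511, 0.0000] o=[0.2853, -0.0927, 0.0000] → [0.2485, -0.0808, -0.3432, 0.3090, 0.9511, 0.0000]
J3: z=[0.3090, 0.9511, 0.0000] o=[0.8819, 0.2182, -0.2198] → [0.4576, -0.1487, 0.1281, 0.3090, 0.9511, 0.0000]
J4: z=[-0.9267, 0.3011, 0.2250] o=[0.9632, 0.1918, 0.1505] → [-0.1582, 0.1144, -0.8048, -0.9267, 0.3011, 0.2250]
J5: z=[-0.1630, 0.2174, -0.9624] o=[0.7972, -0.2632, 0.0758] → [1.2977, -0.1796, -0.2603, -0.1630, 0.2174, -0.9624]
J6: z=[-0.1630, 0.2174, -0.9624] o=[0.7084, 0.4866, 0.1875] → [0.5519, -0.2833, -0.1575, -0.1630, 0.2174, -0.9624]
q̇ = J⁺·V = [0.8480, -0.8120, -0.3490, 0.7060, 0.5920, 0.4400]

0.8480 -0.8120 -0.3490 0.7060 0.5920 0.4400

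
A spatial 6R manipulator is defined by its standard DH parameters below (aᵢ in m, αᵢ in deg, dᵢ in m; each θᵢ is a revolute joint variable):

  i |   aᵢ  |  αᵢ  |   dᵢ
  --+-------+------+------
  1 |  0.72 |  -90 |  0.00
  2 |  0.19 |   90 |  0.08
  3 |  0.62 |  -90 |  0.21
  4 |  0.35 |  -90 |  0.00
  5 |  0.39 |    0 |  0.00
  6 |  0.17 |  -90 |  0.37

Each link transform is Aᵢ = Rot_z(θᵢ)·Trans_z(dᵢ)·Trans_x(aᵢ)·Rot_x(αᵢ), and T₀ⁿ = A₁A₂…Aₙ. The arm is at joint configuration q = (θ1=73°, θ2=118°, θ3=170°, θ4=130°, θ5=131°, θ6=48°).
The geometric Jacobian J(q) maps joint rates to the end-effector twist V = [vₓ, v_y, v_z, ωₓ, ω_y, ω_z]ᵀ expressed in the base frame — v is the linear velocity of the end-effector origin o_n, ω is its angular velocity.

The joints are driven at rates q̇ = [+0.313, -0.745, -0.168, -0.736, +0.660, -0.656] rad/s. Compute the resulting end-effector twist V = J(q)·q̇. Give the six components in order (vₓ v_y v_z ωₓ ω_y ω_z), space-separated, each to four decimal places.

o_n = [-0.0605, 1.3062, -0.1158]
J₁: ẑ×o_n = [-1.3062, -0.0605, 0.0000], ω = ẑ
J2: z=[-0.9563, 0.2924, 0.0000] o=[0.2105, 0.6885, 0.0000] → [-0.0339, -0.1108, -0.5114, -0.9563, 0.2924, 0.0000]
J3: z=[0.2581, 0.8444, -0.4695] o=[0.1079, 0.6266, -0.1678] → [0.3629, 0.0656, 0.3176, 0.2581, 0.8444, -0.4695]
J4: z=[0.9656, -0.2100, 0.1533] o=[0.1430, 1.1095, 0.2728] → [0.0514, 0.3440, 0.1471, 0.9656, -0.2100, 0.1533]
J5: z=[0.1896, 0.1652, -0.9679] o=[0.0807, 0.7723, 0.2030] → [0.4641, 0.1971, 0.1245, 0.1896, 0.1652, -0.9679]
J6: z=[0.1896, 0.1652, -0.9679] o=[-0.1580, 1.0806, 0.2089] → [0.1647, -0.0328, 0.0267, 0.1896, 0.1652, -0.9679]
V = J·q̇ = [-0.2841, -0.0490, 0.2841, -0.0409, -0.2045, 0.2752]

-0.2841 -0.0490 0.2841 -0.0409 -0.2045 0.2752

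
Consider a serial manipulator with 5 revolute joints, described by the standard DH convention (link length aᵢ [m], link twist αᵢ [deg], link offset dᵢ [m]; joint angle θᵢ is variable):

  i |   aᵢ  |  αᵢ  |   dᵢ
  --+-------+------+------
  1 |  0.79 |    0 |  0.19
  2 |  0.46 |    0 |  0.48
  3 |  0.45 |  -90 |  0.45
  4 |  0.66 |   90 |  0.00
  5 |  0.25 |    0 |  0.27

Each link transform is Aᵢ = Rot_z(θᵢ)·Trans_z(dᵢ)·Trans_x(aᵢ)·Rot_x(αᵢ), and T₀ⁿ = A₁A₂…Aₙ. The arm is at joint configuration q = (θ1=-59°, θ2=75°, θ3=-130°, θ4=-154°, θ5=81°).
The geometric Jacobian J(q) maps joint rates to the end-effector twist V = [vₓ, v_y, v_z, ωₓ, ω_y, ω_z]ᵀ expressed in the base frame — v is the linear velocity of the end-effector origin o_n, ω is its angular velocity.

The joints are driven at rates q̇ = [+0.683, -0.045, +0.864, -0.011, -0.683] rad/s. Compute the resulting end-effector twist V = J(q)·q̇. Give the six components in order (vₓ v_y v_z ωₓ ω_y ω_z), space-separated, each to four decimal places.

0.1629 1.2301 0.0657 -0.1318 -0.2690 2.1159

o_n = [1.1953, -0.3797, 1.1838]
J₁: ẑ×o_n = [0.3797, 1.1953, -0.0000], ω = ẑ
J2: z=[0.0000, 0.0000, 1.0000] o=[0.4069, -0.6772, 0.1900] → [-0.2974, 0.7884, 0.0000, 0.0000, 0.0000, 1.0000]
J3: z=[0.0000, 0.0000, 1.0000] o=[0.8491, -0.5504, 0.6700] → [-0.1706, 0.3463, 0.0000, 0.0000, 0.0000, 1.0000]
J4: z=[0.9135, -0.4067, 0.0000] o=[0.6660, -0.9615, 1.1200] → [-0.0259, -0.0583, 0.7467, 0.9135, -0.4067, 0.0000]
J5: z=[0.1783, 0.4005, -0.8988] o=[0.9073, -0.4195, 1.4093] → [-0.0545, -0.2187, -0.1082, 0.1783, 0.4005, -0.8988]
V = J·q̇ = [0.1629, 1.2301, 0.0657, -0.1318, -0.2690, 2.1159]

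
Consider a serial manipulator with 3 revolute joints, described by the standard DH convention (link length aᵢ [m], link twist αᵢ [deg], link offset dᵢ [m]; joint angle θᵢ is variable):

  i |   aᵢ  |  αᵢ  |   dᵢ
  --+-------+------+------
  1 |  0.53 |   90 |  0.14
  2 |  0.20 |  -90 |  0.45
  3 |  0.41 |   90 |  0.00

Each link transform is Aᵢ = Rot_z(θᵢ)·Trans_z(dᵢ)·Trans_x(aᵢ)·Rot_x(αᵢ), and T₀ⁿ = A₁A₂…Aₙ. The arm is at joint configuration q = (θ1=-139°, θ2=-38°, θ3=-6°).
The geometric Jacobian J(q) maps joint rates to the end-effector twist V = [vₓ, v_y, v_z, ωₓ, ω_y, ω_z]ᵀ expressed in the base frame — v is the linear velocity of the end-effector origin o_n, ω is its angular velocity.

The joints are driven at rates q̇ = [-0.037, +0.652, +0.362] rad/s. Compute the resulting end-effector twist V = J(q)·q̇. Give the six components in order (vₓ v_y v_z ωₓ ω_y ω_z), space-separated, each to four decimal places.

o_n = [-1.0848, -0.2899, -0.2342]
J₁: ẑ×o_n = [0.2899, -1.0848, 0.0000], ω = ẑ
J2: z=[-0.6561, 0.7547, 0.0000] o=[-0.4000, -0.3477, 0.1400] → [-0.2824, -0.2455, 0.4789, -0.6561, 0.7547, 0.0000]
J3: z=[-0.4646, -0.4039, 0.7880] o=[-0.8142, -0.1115, 0.0169] → [0.2420, -0.3299, -0.0264, -0.4646, -0.4039, 0.7880]
V = J·q̇ = [-0.1072, -0.2393, 0.3027, -0.5960, 0.3459, 0.2483]

-0.1072 -0.2393 0.3027 -0.5960 0.3459 0.2483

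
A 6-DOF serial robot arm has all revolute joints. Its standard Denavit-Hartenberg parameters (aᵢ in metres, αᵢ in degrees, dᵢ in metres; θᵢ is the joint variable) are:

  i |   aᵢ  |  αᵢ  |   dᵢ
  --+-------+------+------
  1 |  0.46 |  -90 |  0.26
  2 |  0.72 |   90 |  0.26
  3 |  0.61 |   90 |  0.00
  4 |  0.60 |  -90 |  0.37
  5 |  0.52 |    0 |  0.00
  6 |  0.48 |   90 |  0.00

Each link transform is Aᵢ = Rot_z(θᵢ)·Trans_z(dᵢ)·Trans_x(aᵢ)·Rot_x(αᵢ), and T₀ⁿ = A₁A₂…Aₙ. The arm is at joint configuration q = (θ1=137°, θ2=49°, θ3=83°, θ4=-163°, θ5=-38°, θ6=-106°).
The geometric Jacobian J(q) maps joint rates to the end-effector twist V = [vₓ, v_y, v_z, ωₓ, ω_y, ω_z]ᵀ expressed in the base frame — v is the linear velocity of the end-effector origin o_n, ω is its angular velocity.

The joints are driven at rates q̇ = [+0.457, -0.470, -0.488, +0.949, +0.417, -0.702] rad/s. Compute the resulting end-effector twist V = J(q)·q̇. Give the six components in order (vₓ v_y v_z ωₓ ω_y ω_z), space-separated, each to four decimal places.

o_n = [-1.1527, 0.8601, -1.1324]
J₁: ẑ×o_n = [-0.8601, -1.1527, 0.0000], ω = ẑ
J2: z=[-0.6820, -0.7314, 0.0000] o=[-0.3364, 0.3137, 0.2600] → [1.0183, -0.9496, -0.9696, -0.6820, -0.7314, 0.0000]
J3: z=[-0.5520, 0.5147, 0.6561] o=[-0.8592, 0.4457, -0.2834] → [-0.7088, -0.6611, -0.0777, -0.5520, 0.5147, 0.6561]
J4: z=[-0.3931, 0.5332, -0.7491] o=[-1.3078, 0.0362, -0.3395] → [0.1944, -0.4279, -0.4066, -0.3931, 0.5332, -0.7491]
J5: z=[0.3128, -0.6885, -0.6543] o=[-0.9345, 0.5284, -0.6790] → [0.5292, 0.2846, -0.0465, 0.3128, -0.6885, -0.6543]
J6: z=[0.3128, -0.6885, -0.6543] o=[-0.7060, 0.9005, -0.9613] → [0.0913, 0.3458, -0.3202, 0.3128, -0.6885, -0.6543]
V = J·q̇ = [-0.1847, -0.2879, 0.3131, 0.1277, 0.7948, -0.3876]

-0.1847 -0.2879 0.3131 0.1277 0.7948 -0.3876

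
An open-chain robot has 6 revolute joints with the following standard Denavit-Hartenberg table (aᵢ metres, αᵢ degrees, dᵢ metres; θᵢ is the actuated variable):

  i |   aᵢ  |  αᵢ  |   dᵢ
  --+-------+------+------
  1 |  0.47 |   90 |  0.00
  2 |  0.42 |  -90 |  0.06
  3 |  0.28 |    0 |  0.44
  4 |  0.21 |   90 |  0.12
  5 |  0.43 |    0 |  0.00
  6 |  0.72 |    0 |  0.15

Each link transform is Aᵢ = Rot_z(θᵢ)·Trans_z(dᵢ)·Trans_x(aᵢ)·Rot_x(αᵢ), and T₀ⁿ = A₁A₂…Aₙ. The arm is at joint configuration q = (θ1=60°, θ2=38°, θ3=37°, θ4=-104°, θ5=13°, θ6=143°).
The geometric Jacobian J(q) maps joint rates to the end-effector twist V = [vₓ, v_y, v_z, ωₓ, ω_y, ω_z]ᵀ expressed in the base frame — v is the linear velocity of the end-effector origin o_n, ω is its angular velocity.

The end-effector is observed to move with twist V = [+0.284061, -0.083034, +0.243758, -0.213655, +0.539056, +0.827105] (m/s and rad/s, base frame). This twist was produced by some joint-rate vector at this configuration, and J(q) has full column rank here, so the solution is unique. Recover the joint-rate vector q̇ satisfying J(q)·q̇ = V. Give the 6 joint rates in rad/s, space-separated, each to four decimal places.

0.0230 -0.1240 0.3110 0.1010 -0.8290 -0.0170

o_n = [0.0713, 0.2763, 1.0526]
J₁: ẑ×o_n = [-0.2763, 0.0713, 0.0000], ω = ẑ
J2: z=[0.8660, -0.5000, 0.0000] o=[0.2350, 0.4070, 0.0000] → [-0.5263, -0.9116, -0.1951, 0.8660, -0.5000, 0.0000]
J3: z=[-0.3078, -0.5332, 0.7880] o=[0.4524, 0.6637, 0.2586] → [-0.1181, -0.0559, -0.0840, -0.3078, -0.5332, 0.7880]
J4: z=[-0.3078, -0.5332, 0.7880] o=[0.2592, 0.6659, 0.7430] → [0.1420, -0.0527, 0.0198, -0.3078, -0.5332, 0.7880]
J5: z=[-0.0243, -0.8236, -0.5667] o=[0.4220, 0.5613, 0.8881] → [-0.2970, 0.2027, -0.2819, -0.0243, -0.8236, -0.5667]
J6: z=[-0.0243, -0.8236, -0.5667] o=[0.7907, 0.4286, 1.0651] → [-0.0761, 0.4074, -0.5888, -0.0243, -0.8236, -0.5667]
q̇ = J⁺·V = [0.0230, -0.1240, 0.3110, 0.1010, -0.8290, -0.0170]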